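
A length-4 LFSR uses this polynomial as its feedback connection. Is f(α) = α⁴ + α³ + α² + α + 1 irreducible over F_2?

Check for roots in F_2: f(0) = 1; f(1) = 1.
No roots, so no linear factors.
Monic irreducibles of degree 2 over GF(2): α² + α + 1.
None of them divide f (all give nonzero remainder).
No irreducible factor of degree ≤ 2 exists, so f is irreducible over GF(2).

Yes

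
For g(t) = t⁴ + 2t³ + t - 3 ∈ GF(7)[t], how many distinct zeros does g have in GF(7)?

Evaluate at each of the 7 elements of GF(7):
g(0) = 4; g(1) = 1; g(2) = 3; g(3) = 2; g(4) = 0 → root; g(5) = 2; g(6) = 2.
Roots: {4}.

1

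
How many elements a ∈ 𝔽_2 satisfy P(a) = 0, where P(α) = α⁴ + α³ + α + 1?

1

Evaluate at each of the 2 elements of 𝔽_2:
P(0) = 1; P(1) = 0 → root.
Roots: {1}.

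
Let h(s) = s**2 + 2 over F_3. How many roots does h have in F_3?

Evaluate at each of the 3 elements of F_3:
h(0) = 2; h(1) = 0 → root; h(2) = 0 → root.
Roots: {1, 2}.

2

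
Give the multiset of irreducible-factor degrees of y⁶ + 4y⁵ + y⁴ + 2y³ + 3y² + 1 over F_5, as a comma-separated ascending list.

1, 1, 4

Write h(y) = y⁶ + 4y⁵ + y⁴ + 2y³ + 3y² + 1.
Roots in F_5: h(0) = 1; h(1) = 2; h(2) = 2; h(3) = 4; h(4) = 0 → root.
Linear factors from roots: (y + 1).
Complete factorization: h(y) = (y + 1)^2·(y⁴ + 2y³ + y² + 3y + 1).
Factor degrees with multiplicity: 1 + 1 + 4 = 6.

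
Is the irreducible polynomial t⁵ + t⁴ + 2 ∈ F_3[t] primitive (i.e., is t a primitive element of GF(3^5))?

No

Write f(t) = t⁵ + t⁴ + 2.
|GF(3^5)^×| = 3^5 − 1 = 242. Prime factorization: 242 = 2·11^2.
f is primitive ⇔ t has order 242 in GF(3)[t]/(f), i.e. t^(242/q) ≠ 1 for each prime q | 242.
t^(121) mod f = 1
t^(22) mod f = 2t² + t + 1.
Since t^(121) = 1, the order of t divides 121 < 242; not primitive.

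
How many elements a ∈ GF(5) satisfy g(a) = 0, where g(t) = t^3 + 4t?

3

Evaluate at each of the 5 elements of GF(5):
g(0) = 0 → root; g(1) = 0 → root; g(2) = 1; g(3) = 4; g(4) = 0 → root.
Roots: {0, 1, 4}.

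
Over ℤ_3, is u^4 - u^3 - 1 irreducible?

Yes

Write P(u) = u^4 - u^3 - 1.
Check for roots in ℤ_3: P(0) = 2; P(1) = 2; P(2) = 1.
No roots, so no linear factors.
Monic irreducibles of degree 2 over GF(3): u^2 + 1, u^2 + u - 1, u^2 - u - 1.
None of them divide P (all give nonzero remainder).
No irreducible factor of degree ≤ 2 exists, so P is irreducible over GF(3).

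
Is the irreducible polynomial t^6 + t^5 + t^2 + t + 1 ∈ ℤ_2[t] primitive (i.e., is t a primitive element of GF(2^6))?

Write f(t) = t^6 + t^5 + t^2 + t + 1.
|GF(2^6)^×| = 2^6 − 1 = 63. Prime factorization: 63 = 3^2·7.
f is primitive ⇔ t has order 63 in GF(2)[t]/(f), i.e. t^(63/q) ≠ 1 for each prime q | 63.
t^(21) mod f = t^5 + t^3 + t^2.
t^(9) mod f = t^3 + t^2 + 1.
None equal 1, so t has full order 63; f is primitive.

Yes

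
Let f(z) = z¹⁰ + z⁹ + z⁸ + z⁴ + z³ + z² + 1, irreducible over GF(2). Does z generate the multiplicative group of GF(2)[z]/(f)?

Yes

|GF(2^10)^×| = 2^10 − 1 = 1023. Prime factorization: 1023 = 3·11·31.
f is primitive ⇔ z has order 1023 in GF(2)[z]/(f), i.e. z^(1023/q) ≠ 1 for each prime q | 1023.
z^(341) mod f = z⁸ + z⁶ + z⁵ + z³ + z.
z^(93) mod f = z⁸ + z⁵ + z² + 1.
z^(33) mod f = z² + z.
None equal 1, so z has full order 1023; f is primitive.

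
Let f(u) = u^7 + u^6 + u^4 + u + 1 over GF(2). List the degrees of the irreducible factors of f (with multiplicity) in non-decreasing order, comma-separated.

Roots in GF(2): f(0) = 1; f(1) = 1.
Complete factorization: f(u) = (u^7 + u^6 + u^4 + u + 1).
Factor degrees with multiplicity: 7 = 7.

7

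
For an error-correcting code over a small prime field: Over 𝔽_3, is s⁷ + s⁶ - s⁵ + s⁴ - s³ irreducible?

No

Write P(s) = s⁷ + s⁶ - s⁵ + s⁴ - s³.
Check for roots in 𝔽_3: P(0) = 0 → root; P(1) = 1; P(2) = 0 → root.
P(0) = 0, so (s) divides P(s); P is reducible.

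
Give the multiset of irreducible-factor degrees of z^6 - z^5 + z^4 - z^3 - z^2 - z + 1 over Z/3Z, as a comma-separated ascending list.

3, 3

Write g(z) = z^6 - z^5 + z^4 - z^3 - z^2 - z + 1.
Roots in Z/3Z: g(0) = 1; g(1) = 2; g(2) = 2.
Complete factorization: g(z) = (z^3 - z - 1)·(z^3 - z^2 - z - 1).
Factor degrees with multiplicity: 3 + 3 = 6.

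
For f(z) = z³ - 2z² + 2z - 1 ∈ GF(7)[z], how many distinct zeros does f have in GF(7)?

Evaluate at each of the 7 elements of GF(7):
f(0) = 6; f(1) = 0 → root; f(2) = 3; f(3) = 0 → root; f(4) = 4; f(5) = 0 → root; f(6) = 1.
Roots: {1, 3, 5}.

3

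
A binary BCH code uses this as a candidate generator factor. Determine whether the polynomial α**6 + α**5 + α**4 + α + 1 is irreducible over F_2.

Yes

Write P(α) = α**6 + α**5 + α**4 + α + 1.
Check for roots in F_2: P(0) = 1; P(1) = 1.
No roots, so no linear factors.
Monic irreducibles of degree 2 over GF(2): α**2 + α + 1.
None of them divide P (all give nonzero remainder).
Monic irreducibles of degree 3 over GF(2): α**3 + α + 1, α**3 + α**2 + 1.
None of them divide P (all give nonzero remainder).
No irreducible factor of degree ≤ 3 exists, so P is irreducible over GF(2).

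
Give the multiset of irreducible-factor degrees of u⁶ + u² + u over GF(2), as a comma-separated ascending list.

1, 2, 3

Write f(u) = u⁶ + u² + u.
Roots in GF(2): f(0) = 0 → root; f(1) = 1.
Linear factors from roots: (u).
Complete factorization: f(u) = (u)·(u² + u + 1)·(u³ + u² + 1).
Factor degrees with multiplicity: 1 + 2 + 3 = 6.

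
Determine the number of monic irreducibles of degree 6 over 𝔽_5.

2580

Gauss's count: N_{5}(6) = (1/6) Σ_{d|6} μ(6/d)·5^d.
Divisors of 6: 1, 2, 3, 6; μ(6/d) for each: 1, -1, -1, 1.
Σ = 5^1 − 5^2 − 5^3 + 5^6 = 15480.
N = 15480/6 = 2580.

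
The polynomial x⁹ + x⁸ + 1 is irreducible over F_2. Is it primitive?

No

Write f(x) = x⁹ + x⁸ + 1.
|GF(2^9)^×| = 2^9 − 1 = 511. Prime factorization: 511 = 7·73.
f is primitive ⇔ x has order 511 in GF(2)[x]/(f), i.e. x^(511/q) ≠ 1 for each prime q | 511.
x^(73) mod f = 1
x^(7) mod f = x⁷.
Since x^(73) = 1, the order of x divides 73 < 511; not primitive.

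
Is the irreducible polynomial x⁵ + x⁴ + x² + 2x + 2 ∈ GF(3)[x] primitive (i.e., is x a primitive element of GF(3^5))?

No

Write f(x) = x⁵ + x⁴ + x² + 2x + 2.
|GF(3^5)^×| = 3^5 − 1 = 242. Prime factorization: 242 = 2·11^2.
f is primitive ⇔ x has order 242 in GF(3)[x]/(f), i.e. x^(242/q) ≠ 1 for each prime q | 242.
x^(121) mod f = 1
x^(22) mod f = x⁴ + 2x³ + 2.
Since x^(121) = 1, the order of x divides 121 < 242; not primitive.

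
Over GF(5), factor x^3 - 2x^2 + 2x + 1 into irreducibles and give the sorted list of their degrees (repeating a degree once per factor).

Write g(x) = x^3 - 2x^2 + 2x + 1.
Roots in GF(5): g(0) = 1; g(1) = 2; g(2) = 0 → root; g(3) = 1; g(4) = 1.
Linear factors from roots: (x - 2).
Complete factorization: g(x) = (x - 2)·(x^2 + 2).
Factor degrees with multiplicity: 1 + 2 = 3.

1, 2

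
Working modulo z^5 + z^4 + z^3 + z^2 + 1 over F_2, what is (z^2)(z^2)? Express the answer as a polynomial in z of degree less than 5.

z^4

Multiply in F_2[z]: (z^2)·(z^2) = z^4.
Reduced: z^4.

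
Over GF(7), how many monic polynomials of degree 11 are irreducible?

179756976

Gauss's count: N_{7}(11) = (1/11) Σ_{d|11} μ(11/d)·7^d.
Divisors of 11: 1, 11; μ(11/d) for each: -1, 1.
Σ = − 7^1 + 7^11 = 1977326736.
N = 1977326736/11 = 179756976.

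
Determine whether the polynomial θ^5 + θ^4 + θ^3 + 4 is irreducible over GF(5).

Write h(θ) = θ^5 + θ^4 + θ^3 + 4.
Check for roots in GF(5): h(0) = 4; h(1) = 2; h(2) = 0 → root; h(3) = 0 → root; h(4) = 3.
h(2) = 0, so (θ − 2) divides h(θ); h is reducible.

No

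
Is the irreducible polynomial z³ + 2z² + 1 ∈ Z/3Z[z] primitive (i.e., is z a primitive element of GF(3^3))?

Yes

Write f(z) = z³ + 2z² + 1.
|GF(3^3)^×| = 3^3 − 1 = 26. Prime factorization: 26 = 2·13.
f is primitive ⇔ z has order 26 in GF(3)[z]/(f), i.e. z^(26/q) ≠ 1 for each prime q | 26.
z^(13) mod f = 2.
z^(2) mod f = z².
None equal 1, so z has full order 26; f is primitive.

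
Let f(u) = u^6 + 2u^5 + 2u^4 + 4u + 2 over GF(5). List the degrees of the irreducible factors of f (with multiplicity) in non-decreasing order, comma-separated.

Roots in GF(5): f(0) = 2; f(1) = 1; f(2) = 0 → root; f(3) = 1; f(4) = 4.
Linear factors from roots: (u + 3).
Complete factorization: f(u) = (u + 3)^2·(u^2 + 2u + 3)·(u^2 + 4u + 1).
Factor degrees with multiplicity: 1 + 1 + 2 + 2 = 6.

1, 1, 2, 2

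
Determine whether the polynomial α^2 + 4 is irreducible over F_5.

No

Write h(α) = α^2 + 4.
Check for roots in F_5: h(0) = 4; h(1) = 0 → root; h(2) = 3; h(3) = 3; h(4) = 0 → root.
h(1) = 0, so (α − 1) divides h(α); h is reducible.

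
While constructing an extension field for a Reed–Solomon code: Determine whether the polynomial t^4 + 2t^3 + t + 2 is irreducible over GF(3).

Write P(t) = t^4 + 2t^3 + t + 2.
Check for roots in GF(3): P(0) = 2; P(1) = 0 → root; P(2) = 0 → root.
P(1) = 0, so (t − 1) divides P(t); P is reducible.

No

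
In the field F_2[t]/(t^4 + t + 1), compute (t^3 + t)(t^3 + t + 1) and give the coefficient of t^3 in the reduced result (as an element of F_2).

Multiply in F_2[t]: (t^3 + t)·(t^3 + t + 1) = t^6 + t^3 + t^2 + t.
Reduce using t^4 ≡ t + 1 (mod t^4 + t + 1).
Reduced: t.

0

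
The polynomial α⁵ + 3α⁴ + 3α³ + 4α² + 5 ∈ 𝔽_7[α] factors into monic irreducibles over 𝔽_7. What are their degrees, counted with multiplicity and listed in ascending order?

Write f(α) = α⁵ + 3α⁴ + 3α³ + 4α² + 5.
Complete factorization: f(α) = (α² + 4α + 5)·(α³ + 6α² + 2α + 1).
Factor degrees with multiplicity: 2 + 3 = 5.

2, 3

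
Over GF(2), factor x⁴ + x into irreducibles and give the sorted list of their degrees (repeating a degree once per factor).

1, 1, 2

Write h(x) = x⁴ + x.
Roots in GF(2): h(0) = 0 → root; h(1) = 0 → root.
Linear factors from roots: (x), (x + 1).
Complete factorization: h(x) = (x)·(x + 1)·(x² + x + 1).
Factor degrees with multiplicity: 1 + 1 + 2 = 4.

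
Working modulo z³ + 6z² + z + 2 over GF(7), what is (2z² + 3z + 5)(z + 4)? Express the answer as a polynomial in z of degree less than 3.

Multiply in GF(7)[z]: (2z² + 3z + 5)·(z + 4) = 2z³ + 4z² + 3z + 6.
Reduce using z³ ≡ z² + 6z + 5 (mod z³ + 6z² + z + 2).
Reduced: 6z² + z + 2.

6z^2 + z + 2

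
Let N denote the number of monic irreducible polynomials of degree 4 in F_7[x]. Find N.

The number of monic irreducibles of degree 4 over GF(7) is (1/4)·Σ_{d∣4} μ(4/d) 7^d.
Divisors of 4: 1, 2, 4; μ(4/d) for each: 0, -1, 1.
Σ = − 7^2 + 7^4 = 2352.
N = 2352/4 = 588.

588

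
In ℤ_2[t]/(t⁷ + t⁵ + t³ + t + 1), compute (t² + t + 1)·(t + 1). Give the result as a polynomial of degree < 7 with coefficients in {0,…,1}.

Multiply in ℤ_2[t]: (t² + t + 1)·(t + 1) = t³ + 1.
Reduced: t³ + 1.

t^3 + 1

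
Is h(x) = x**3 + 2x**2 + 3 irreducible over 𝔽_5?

Yes

Check for roots in 𝔽_5: h(0) = 3; h(1) = 1; h(2) = 4; h(3) = 3; h(4) = 4.
No roots. A degree-3 polynomial over a field with no linear factor is irreducible.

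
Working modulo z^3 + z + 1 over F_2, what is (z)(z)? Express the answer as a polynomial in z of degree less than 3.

z^2

Multiply in F_2[z]: (z)·(z) = z^2.
Reduced: z^2.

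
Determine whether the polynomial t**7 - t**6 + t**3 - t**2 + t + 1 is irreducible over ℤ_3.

Yes

Write m(t) = t**7 - t**6 + t**3 - t**2 + t + 1.
Check for roots in ℤ_3: m(0) = 1; m(1) = 2; m(2) = 2.
No roots, so no linear factors.
Monic irreducibles of degree 2 over GF(3): t**2 + 1, t**2 + t - 1, t**2 - t - 1.
None of them divide m (all give nonzero remainder).
Degree-3 irreducible divisors: test the 8 monic irreducibles of degree 3 over GF(3).
None of them divide m (all give nonzero remainder).
No irreducible factor of degree ≤ 3 exists, so m is irreducible over GF(3).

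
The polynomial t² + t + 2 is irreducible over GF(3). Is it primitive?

Yes

Write f(t) = t² + t + 2.
|GF(3^2)^×| = 3^2 − 1 = 8. Prime factorization: 8 = 2^3.
f is primitive ⇔ t has order 8 in GF(3)[t]/(f), i.e. t^(8/q) ≠ 1 for each prime q | 8.
t^(4) mod f = 2.
None equal 1, so t has full order 8; f is primitive.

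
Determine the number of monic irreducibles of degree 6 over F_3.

116

The number of monic irreducibles of degree 6 over GF(3) is (1/6)·Σ_{d∣6} μ(6/d) 3^d.
Divisors of 6: 1, 2, 3, 6; μ(6/d) for each: 1, -1, -1, 1.
Σ = 3^1 − 3^2 − 3^3 + 3^6 = 696.
N = 696/6 = 116.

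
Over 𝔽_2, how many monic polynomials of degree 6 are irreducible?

The number of monic irreducibles of degree 6 over GF(2) is (1/6)·Σ_{d∣6} μ(6/d) 2^d.
Divisors of 6: 1, 2, 3, 6; μ(6/d) for each: 1, -1, -1, 1.
Σ = 2^1 − 2^2 − 2^3 + 2^6 = 54.
N = 54/6 = 9.

9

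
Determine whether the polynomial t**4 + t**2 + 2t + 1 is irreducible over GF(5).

No

Write g(t) = t**4 + t**2 + 2t + 1.
Check for roots in GF(5): g(0) = 1; g(1) = 0 → root; g(2) = 0 → root; g(3) = 2; g(4) = 1.
g(1) = 0, so (t − 1) divides g(t); g is reducible.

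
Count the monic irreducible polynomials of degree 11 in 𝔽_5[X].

4438920

x^(5^11) − x is the product of all monic irreducibles of degree dividing 11; Möbius inversion gives N = (1/11) Σ μ(11/d)·5^d.
Divisors of 11: 1, 11; μ(11/d) for each: -1, 1.
Σ = − 5^1 + 5^11 = 48828120.
N = 48828120/11 = 4438920.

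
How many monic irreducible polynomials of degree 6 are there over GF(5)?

x^(5^6) − x is the product of all monic irreducibles of degree dividing 6; Möbius inversion gives N = (1/6) Σ μ(6/d)·5^d.
Divisors of 6: 1, 2, 3, 6; μ(6/d) for each: 1, -1, -1, 1.
Σ = 5^1 − 5^2 − 5^3 + 5^6 = 15480.
N = 15480/6 = 2580.

2580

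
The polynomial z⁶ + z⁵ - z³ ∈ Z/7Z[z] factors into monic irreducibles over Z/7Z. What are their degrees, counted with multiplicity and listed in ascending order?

1, 1, 1, 1, 2

Write h(z) = z⁶ + z⁵ - z³.
Linear factors from roots: (z), (z - 3).
Complete factorization: h(z) = (z - 3)·(z)^3·(z² - 3z - 2).
Factor degrees with multiplicity: 1 + 1 + 1 + 1 + 2 = 6.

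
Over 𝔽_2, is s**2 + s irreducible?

No

Write P(s) = s**2 + s.
Check for roots in 𝔽_2: P(0) = 0 → root; P(1) = 0 → root.
P(0) = 0, so (s) divides P(s); P is reducible.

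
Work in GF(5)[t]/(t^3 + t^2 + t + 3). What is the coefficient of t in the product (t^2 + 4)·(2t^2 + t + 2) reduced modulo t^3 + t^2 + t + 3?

Multiply in GF(5)[t]: (t^2 + 4)·(2t^2 + t + 2) = 2t^4 + t^3 + 4t + 3.
Reduce using t^3 ≡ 4t^2 + 4t + 2 (mod t^3 + t^2 + t + 3).
Reduced: 4t^2 + 4t + 1.

4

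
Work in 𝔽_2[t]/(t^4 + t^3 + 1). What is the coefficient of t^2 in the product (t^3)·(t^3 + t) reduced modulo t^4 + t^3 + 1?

Multiply in 𝔽_2[t]: (t^3)·(t^3 + t) = t^6 + t^4.
Reduce using t^4 ≡ t^3 + 1 (mod t^4 + t^3 + 1).
Reduced: t^2 + t.

1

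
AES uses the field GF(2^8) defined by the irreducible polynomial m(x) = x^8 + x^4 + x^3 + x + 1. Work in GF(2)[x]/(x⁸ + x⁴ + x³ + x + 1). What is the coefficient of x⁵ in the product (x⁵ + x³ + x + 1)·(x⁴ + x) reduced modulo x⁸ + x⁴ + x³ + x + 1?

0

Multiply in GF(2)[x]: (x⁵ + x³ + x + 1)·(x⁴ + x) = x⁹ + x⁷ + x⁶ + x⁵ + x² + x.
Reduce using x⁸ ≡ x⁴ + x³ + x + 1 (mod x⁸ + x⁴ + x³ + x + 1).
Reduced: x⁷ + x⁶ + x⁴.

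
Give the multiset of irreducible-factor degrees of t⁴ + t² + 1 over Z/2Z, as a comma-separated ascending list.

Write h(t) = t⁴ + t² + 1.
Roots in Z/2Z: h(0) = 1; h(1) = 1.
Complete factorization: h(t) = (t² + t + 1)^2.
Factor degrees with multiplicity: 2 + 2 = 4.

2, 2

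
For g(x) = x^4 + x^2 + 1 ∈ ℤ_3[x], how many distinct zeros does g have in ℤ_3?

2

Evaluate at each of the 3 elements of ℤ_3:
g(0) = 1; g(1) = 0 → root; g(2) = 0 → root.
Roots: {1, 2}.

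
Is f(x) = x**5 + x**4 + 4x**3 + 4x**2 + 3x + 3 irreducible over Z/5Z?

Check for roots in Z/5Z: f(0) = 3; f(1) = 1; f(2) = 0 → root; f(3) = 0 → root; f(4) = 0 → root.
f(2) = 0, so (x − 2) divides f(x); f is reducible.

No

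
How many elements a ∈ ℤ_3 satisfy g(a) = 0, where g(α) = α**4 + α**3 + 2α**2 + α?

1

Evaluate at each of the 3 elements of ℤ_3:
g(0) = 0 → root; g(1) = 2; g(2) = 1.
Roots: {0}.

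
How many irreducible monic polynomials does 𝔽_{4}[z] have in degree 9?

29120

x^(4^9) − x is the product of all monic irreducibles of degree dividing 9; Möbius inversion gives N = (1/9) Σ μ(9/d)·4^d.
Divisors of 9: 1, 3, 9; μ(9/d) for each: 0, -1, 1.
Σ = − 4^3 + 4^9 = 262080.
N = 262080/9 = 29120.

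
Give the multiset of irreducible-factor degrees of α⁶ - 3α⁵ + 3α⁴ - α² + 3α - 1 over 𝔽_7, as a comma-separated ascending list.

Write f(α) = α⁶ - 3α⁵ + 3α⁴ - α² + 3α - 1.
Complete factorization: f(α) = (α² - α + 3)·(α⁴ - 2α³ - 2α² - 3α + 2).
Factor degrees with multiplicity: 2 + 4 = 6.

2, 4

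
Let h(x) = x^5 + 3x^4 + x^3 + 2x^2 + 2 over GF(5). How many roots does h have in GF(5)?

1

Evaluate at each of the 5 elements of GF(5):
h(0) = 2; h(1) = 4; h(2) = 3; h(3) = 3; h(4) = 0 → root.
Roots: {4}.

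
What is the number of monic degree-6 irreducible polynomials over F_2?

9

x^(2^6) − x is the product of all monic irreducibles of degree dividing 6; Möbius inversion gives N = (1/6) Σ μ(6/d)·2^d.
Divisors of 6: 1, 2, 3, 6; μ(6/d) for each: 1, -1, -1, 1.
Σ = 2^1 − 2^2 − 2^3 + 2^6 = 54.
N = 54/6 = 9.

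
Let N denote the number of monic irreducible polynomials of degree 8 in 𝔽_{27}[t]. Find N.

35303625630

Gauss's count: N_{27}(8) = (1/8) Σ_{d|8} μ(8/d)·27^d.
Divisors of 8: 1, 2, 4, 8; μ(8/d) for each: 0, 0, -1, 1.
Σ = − 27^4 + 27^8 = 282429005040.
N = 282429005040/8 = 35303625630.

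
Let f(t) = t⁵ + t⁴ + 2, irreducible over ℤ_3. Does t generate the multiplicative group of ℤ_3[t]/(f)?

|GF(3^5)^×| = 3^5 − 1 = 242. Prime factorization: 242 = 2·11^2.
f is primitive ⇔ t has order 242 in GF(3)[t]/(f), i.e. t^(242/q) ≠ 1 for each prime q | 242.
t^(121) mod f = 1
t^(22) mod f = 2t² + t + 1.
Since t^(121) = 1, the order of t divides 121 < 242; not primitive.

No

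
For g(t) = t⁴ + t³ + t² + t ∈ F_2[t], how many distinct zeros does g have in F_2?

Evaluate at each of the 2 elements of F_2:
g(0) = 0 → root; g(1) = 0 → root.
Roots: {0, 1}.

2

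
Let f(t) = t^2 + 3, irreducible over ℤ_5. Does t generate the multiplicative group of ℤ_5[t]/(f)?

No

|GF(5^2)^×| = 5^2 − 1 = 24. Prime factorization: 24 = 2^3·3.
f is primitive ⇔ t has order 24 in GF(5)[t]/(f), i.e. t^(24/q) ≠ 1 for each prime q | 24.
t^(12) mod f = 4.
t^(8) mod f = 1
Since t^(8) = 1, the order of t divides 8 < 24; not primitive.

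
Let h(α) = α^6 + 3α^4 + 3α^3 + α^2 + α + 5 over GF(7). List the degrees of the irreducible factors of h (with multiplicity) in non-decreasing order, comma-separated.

1, 1, 1, 3

Linear factors from roots: (α + 6), (α + 5).
Complete factorization: h(α) = (α + 6)·(α + 5)^2·(α^3 + 5α^2 + 6α + 4).
Factor degrees with multiplicity: 1 + 1 + 1 + 3 = 6.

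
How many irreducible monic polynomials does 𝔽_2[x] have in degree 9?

By the necklace-counting formula, N_2(9) = (1/9) Σ_{d|9} μ(9/d)·2^d.
Divisors of 9: 1, 3, 9; μ(9/d) for each: 0, -1, 1.
Σ = − 2^3 + 2^9 = 504.
N = 504/9 = 56.

56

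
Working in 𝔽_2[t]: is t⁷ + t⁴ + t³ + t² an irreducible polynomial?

No

Write P(t) = t⁷ + t⁴ + t³ + t².
Check for roots in 𝔽_2: P(0) = 0 → root; P(1) = 0 → root.
P(0) = 0, so (t) divides P(t); P is reducible.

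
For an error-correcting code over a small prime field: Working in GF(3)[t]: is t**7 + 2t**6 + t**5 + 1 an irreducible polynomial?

Yes

Write h(t) = t**7 + 2t**6 + t**5 + 1.
Check for roots in GF(3): h(0) = 1; h(1) = 2; h(2) = 1.
No roots, so no linear factors.
Monic irreducibles of degree 2 over GF(3): t**2 + 1, t**2 + t + 2, t**2 + 2t + 2.
None of them divide h (all give nonzero remainder).
Degree-3 irreducible divisors: test the 8 monic irreducibles of degree 3 over GF(3).
None of them divide h (all give nonzero remainder).
No irreducible factor of degree ≤ 3 exists, so h is irreducible over GF(3).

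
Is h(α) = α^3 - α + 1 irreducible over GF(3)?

Check for roots in GF(3): h(0) = 1; h(1) = 1; h(2) = 1.
No roots. A degree-3 polynomial over a field with no linear factor is irreducible.

Yes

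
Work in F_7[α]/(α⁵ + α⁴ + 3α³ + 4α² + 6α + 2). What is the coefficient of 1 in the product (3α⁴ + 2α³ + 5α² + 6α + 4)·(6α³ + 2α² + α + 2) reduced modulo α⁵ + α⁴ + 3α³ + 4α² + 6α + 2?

0

Multiply in F_7[α]: (3α⁴ + 2α³ + 5α² + 6α + 4)·(6α³ + 2α² + α + 2) = 4α⁷ + 4α⁶ + 2α⁵ + 5α⁴ + 3α³ + 3α² + 2α + 1.
Reduce using α⁵ ≡ 6α⁴ + 4α³ + 3α² + α + 5 (mod α⁵ + α⁴ + 3α³ + 4α² + 6α + 2).
Reduced: 6α⁴ + 2α³ + 6α.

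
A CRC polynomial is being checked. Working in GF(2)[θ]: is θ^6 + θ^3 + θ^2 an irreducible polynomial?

No

Write m(θ) = θ^6 + θ^3 + θ^2.
Check for roots in GF(2): m(0) = 0 → root; m(1) = 1.
m(0) = 0, so (θ) divides m(θ); m is reducible.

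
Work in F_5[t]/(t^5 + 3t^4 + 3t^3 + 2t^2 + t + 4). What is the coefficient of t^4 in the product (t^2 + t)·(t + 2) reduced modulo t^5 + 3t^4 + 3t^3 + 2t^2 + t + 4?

Multiply in F_5[t]: (t^2 + t)·(t + 2) = t^3 + 3t^2 + 2t.
Reduced: t^3 + 3t^2 + 2t.

0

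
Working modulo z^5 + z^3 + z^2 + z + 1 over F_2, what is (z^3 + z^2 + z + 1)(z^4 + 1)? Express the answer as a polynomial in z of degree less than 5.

Multiply in F_2[z]: (z^3 + z^2 + z + 1)·(z^4 + 1) = z^7 + z^6 + z^5 + z^4 + z^3 + z^2 + z + 1.
Reduce using z^5 ≡ z^3 + z^2 + z + 1 (mod z^5 + z^3 + z^2 + z + 1).
Reduced: z^4 + z^3 + z^2 + 1.

z^4 + z^3 + z^2 + 1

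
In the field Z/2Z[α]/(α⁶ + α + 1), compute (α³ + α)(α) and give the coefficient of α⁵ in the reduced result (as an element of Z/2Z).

0

Multiply in Z/2Z[α]: (α³ + α)·(α) = α⁴ + α².
Reduced: α⁴ + α².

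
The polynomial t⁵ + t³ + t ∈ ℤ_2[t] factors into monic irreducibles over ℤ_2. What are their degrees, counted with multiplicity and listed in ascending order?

Write f(t) = t⁵ + t³ + t.
Roots in ℤ_2: f(0) = 0 → root; f(1) = 1.
Linear factors from roots: (t).
Complete factorization: f(t) = (t)·(t² + t + 1)^2.
Factor degrees with multiplicity: 1 + 2 + 2 = 5.

1, 2, 2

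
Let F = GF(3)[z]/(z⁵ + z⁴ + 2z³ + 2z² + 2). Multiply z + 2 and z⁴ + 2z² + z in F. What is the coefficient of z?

Multiply in GF(3)[z]: (z + 2)·(z⁴ + 2z² + z) = z⁵ + 2z⁴ + 2z³ + 2z² + 2z.
Reduce using z⁵ ≡ 2z⁴ + z³ + z² + 1 (mod z⁵ + z⁴ + 2z³ + 2z² + 2).
Reduced: z⁴ + 2z + 1.

2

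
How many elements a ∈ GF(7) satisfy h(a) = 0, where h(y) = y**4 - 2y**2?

3

Evaluate at each of the 7 elements of GF(7):
h(0) = 0 → root; h(1) = 6; h(2) = 1; h(3) = 0 → root; h(4) = 0 → root; h(5) = 1; h(6) = 6.
Roots: {0, 3, 4}.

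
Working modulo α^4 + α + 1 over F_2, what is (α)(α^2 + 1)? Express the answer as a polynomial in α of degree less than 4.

α^3 + α

Multiply in F_2[α]: (α)·(α^2 + 1) = α^3 + α.
Reduced: α^3 + α.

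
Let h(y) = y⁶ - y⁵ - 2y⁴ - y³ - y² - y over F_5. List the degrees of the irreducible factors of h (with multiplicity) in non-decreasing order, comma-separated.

Roots in F_5: h(0) = 0 → root; h(1) = 0 → root; h(2) = 1; h(3) = 0 → root; h(4) = 1.
Linear factors from roots: (y), (y - 1), (y + 2).
Complete factorization: h(y) = (y)·(y + 2)·(y - 1)·(y³ - 2y² + 2y - 2).
Factor degrees with multiplicity: 1 + 1 + 1 + 3 = 6.

1, 1, 1, 3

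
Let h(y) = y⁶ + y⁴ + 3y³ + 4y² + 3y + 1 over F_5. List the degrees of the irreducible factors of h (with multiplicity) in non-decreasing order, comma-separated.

6

Roots in F_5: h(0) = 1; h(1) = 3; h(2) = 2; h(3) = 2; h(4) = 1.
Complete factorization: h(y) = (y⁶ + y⁴ + 3y³ + 4y² + 3y + 1).
Factor degrees with multiplicity: 6 = 6.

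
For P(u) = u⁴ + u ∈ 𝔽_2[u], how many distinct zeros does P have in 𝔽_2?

Evaluate at each of the 2 elements of 𝔽_2:
P(0) = 0 → root; P(1) = 0 → root.
Roots: {0, 1}.

2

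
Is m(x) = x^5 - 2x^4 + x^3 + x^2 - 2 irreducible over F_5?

Check for roots in F_5: m(0) = 3; m(1) = 4; m(2) = 0 → root; m(3) = 0 → root; m(4) = 0 → root.
m(2) = 0, so (x − 2) divides m(x); m is reducible.

No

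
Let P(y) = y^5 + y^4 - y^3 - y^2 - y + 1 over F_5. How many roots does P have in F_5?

2

Evaluate at each of the 5 elements of F_5:
P(0) = 1; P(1) = 0 → root; P(2) = 0 → root; P(3) = 1; P(4) = 2.
Roots: {1, 2}.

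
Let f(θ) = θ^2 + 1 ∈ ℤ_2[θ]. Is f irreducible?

No

Check for roots in ℤ_2: f(0) = 1; f(1) = 0 → root.
f(1) = 0, so (θ − 1) divides f(θ); f is reducible.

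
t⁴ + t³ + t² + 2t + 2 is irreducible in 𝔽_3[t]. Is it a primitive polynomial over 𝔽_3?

Write f(t) = t⁴ + t³ + t² + 2t + 2.
|GF(3^4)^×| = 3^4 − 1 = 80. Prime factorization: 80 = 2^4·5.
f is primitive ⇔ t has order 80 in GF(3)[t]/(f), i.e. t^(80/q) ≠ 1 for each prime q | 80.
t^(40) mod f = 2.
t^(16) mod f = 2t³ + 1.
None equal 1, so t has full order 80; f is primitive.

Yes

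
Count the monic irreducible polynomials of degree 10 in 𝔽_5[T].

Gauss's count: N_{5}(10) = (1/10) Σ_{d|10} μ(10/d)·5^d.
Divisors of 10: 1, 2, 5, 10; μ(10/d) for each: 1, -1, -1, 1.
Σ = 5^1 − 5^2 − 5^5 + 5^10 = 9762480.
N = 9762480/10 = 976248.

976248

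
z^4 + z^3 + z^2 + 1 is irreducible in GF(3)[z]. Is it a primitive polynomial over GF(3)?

No

Write f(z) = z^4 + z^3 + z^2 + 1.
|GF(3^4)^×| = 3^4 − 1 = 80. Prime factorization: 80 = 2^4·5.
f is primitive ⇔ z has order 80 in GF(3)[z]/(f), i.e. z^(80/q) ≠ 1 for each prime q | 80.
z^(40) mod f = 1
z^(16) mod f = 2z^3 + z^2 + z.
Since z^(40) = 1, the order of z divides 40 < 80; not primitive.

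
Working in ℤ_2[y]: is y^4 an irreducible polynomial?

No

Write g(y) = y^4.
Check for roots in ℤ_2: g(0) = 0 → root; g(1) = 1.
g(0) = 0, so (y) divides g(y); g is reducible.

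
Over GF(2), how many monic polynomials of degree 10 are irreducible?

x^(2^10) − x is the product of all monic irreducibles of degree dividing 10; Möbius inversion gives N = (1/10) Σ μ(10/d)·2^d.
Divisors of 10: 1, 2, 5, 10; μ(10/d) for each: 1, -1, -1, 1.
Σ = 2^1 − 2^2 − 2^5 + 2^10 = 990.
N = 990/10 = 99.

99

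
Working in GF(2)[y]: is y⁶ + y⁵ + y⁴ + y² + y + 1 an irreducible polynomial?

Write P(y) = y⁶ + y⁵ + y⁴ + y² + y + 1.
Check for roots in GF(2): P(0) = 1; P(1) = 0 → root.
P(1) = 0, so (y − 1) divides P(y); P is reducible.

No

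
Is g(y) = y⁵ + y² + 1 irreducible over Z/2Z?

Check for roots in Z/2Z: g(0) = 1; g(1) = 1.
No roots, so no linear factors.
Monic irreducibles of degree 2 over GF(2): y² + y + 1.
None of them divide g (all give nonzero remainder).
No irreducible factor of degree ≤ 2 exists, so g is irreducible over GF(2).

Yes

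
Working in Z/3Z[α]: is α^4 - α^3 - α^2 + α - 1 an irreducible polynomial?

Yes

Write P(α) = α^4 - α^3 - α^2 + α - 1.
Check for roots in Z/3Z: P(0) = 2; P(1) = 2; P(2) = 2.
No roots, so no linear factors.
Monic irreducibles of degree 2 over GF(3): α^2 + 1, α^2 + α - 1, α^2 - α - 1.
None of them divide P (all give nonzero remainder).
No irreducible factor of degree ≤ 2 exists, so P is irreducible over GF(3).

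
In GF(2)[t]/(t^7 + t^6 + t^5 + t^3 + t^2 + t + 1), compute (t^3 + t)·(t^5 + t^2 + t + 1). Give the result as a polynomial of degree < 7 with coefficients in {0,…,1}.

t^6 + t^2 + t + 1

Multiply in GF(2)[t]: (t^3 + t)·(t^5 + t^2 + t + 1) = t^8 + t^6 + t^5 + t^4 + t^2 + t.
Reduce using t^7 ≡ t^6 + t^5 + t^3 + t^2 + t + 1 (mod t^7 + t^6 + t^5 + t^3 + t^2 + t + 1).
Reduced: t^6 + t^2 + t + 1.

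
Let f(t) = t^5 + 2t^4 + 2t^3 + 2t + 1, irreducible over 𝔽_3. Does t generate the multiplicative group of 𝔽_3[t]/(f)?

Yes

|GF(3^5)^×| = 3^5 − 1 = 242. Prime factorization: 242 = 2·11^2.
f is primitive ⇔ t has order 242 in GF(3)[t]/(f), i.e. t^(242/q) ≠ 1 for each prime q | 242.
t^(121) mod f = 2.
t^(22) mod f = t^4 + t.
None equal 1, so t has full order 242; f is primitive.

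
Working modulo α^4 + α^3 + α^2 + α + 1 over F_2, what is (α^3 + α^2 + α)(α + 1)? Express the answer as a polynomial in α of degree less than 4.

α^3 + α^2 + 1

Multiply in F_2[α]: (α^3 + α^2 + α)·(α + 1) = α^4 + α.
Reduce using α^4 ≡ α^3 + α^2 + α + 1 (mod α^4 + α^3 + α^2 + α + 1).
Reduced: α^3 + α^2 + 1.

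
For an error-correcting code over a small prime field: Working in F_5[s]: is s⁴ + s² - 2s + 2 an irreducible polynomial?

Write h(s) = s⁴ + s² - 2s + 2.
Check for roots in F_5: h(0) = 2; h(1) = 2; h(2) = 3; h(3) = 1; h(4) = 1.
No roots, so no linear factors.
Degree-2 irreducible divisors: test the 10 monic irreducibles of degree 2 over GF(5).
None of them divide h (all give nonzero remainder).
No irreducible factor of degree ≤ 2 exists, so h is irreducible over GF(5).

Yes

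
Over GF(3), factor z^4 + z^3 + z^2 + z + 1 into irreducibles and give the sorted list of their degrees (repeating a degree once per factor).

Write h(z) = z^4 + z^3 + z^2 + z + 1.
Roots in GF(3): h(0) = 1; h(1) = 2; h(2) = 1.
Complete factorization: h(z) = (z^4 + z^3 + z^2 + z + 1).
Factor degrees with multiplicity: 4 = 4.

4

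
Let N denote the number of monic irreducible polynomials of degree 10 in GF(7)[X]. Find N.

28245840

Gauss's count: N_{7}(10) = (1/10) Σ_{d|10} μ(10/d)·7^d.
Divisors of 10: 1, 2, 5, 10; μ(10/d) for each: 1, -1, -1, 1.
Σ = 7^1 − 7^2 − 7^5 + 7^10 = 282458400.
N = 282458400/10 = 28245840.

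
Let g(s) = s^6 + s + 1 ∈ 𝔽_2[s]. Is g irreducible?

Yes

Check for roots in 𝔽_2: g(0) = 1; g(1) = 1.
No roots, so no linear factors.
Monic irreducibles of degree 2 over GF(2): s^2 + s + 1.
None of them divide g (all give nonzero remainder).
Monic irreducibles of degree 3 over GF(2): s^3 + s + 1, s^3 + s^2 + 1.
None of them divide g (all give nonzero remainder).
No irreducible factor of degree ≤ 3 exists, so g is irreducible over GF(2).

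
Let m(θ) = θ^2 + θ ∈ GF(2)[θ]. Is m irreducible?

No

Check for roots in GF(2): m(0) = 0 → root; m(1) = 0 → root.
m(0) = 0, so (θ) divides m(θ); m is reducible.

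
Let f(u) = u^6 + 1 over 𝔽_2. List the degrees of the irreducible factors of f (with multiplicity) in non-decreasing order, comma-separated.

1, 1, 2, 2

Roots in 𝔽_2: f(0) = 1; f(1) = 0 → root.
Linear factors from roots: (u + 1).
Complete factorization: f(u) = (u + 1)^2·(u^2 + u + 1)^2.
Factor degrees with multiplicity: 1 + 1 + 2 + 2 = 6.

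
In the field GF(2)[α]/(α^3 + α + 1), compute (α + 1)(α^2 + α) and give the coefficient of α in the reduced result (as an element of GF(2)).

0

Multiply in GF(2)[α]: (α + 1)·(α^2 + α) = α^3 + α.
Reduce using α^3 ≡ α + 1 (mod α^3 + α + 1).
Reduced: 1.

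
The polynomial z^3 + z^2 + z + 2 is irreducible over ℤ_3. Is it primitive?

Write f(z) = z^3 + z^2 + z + 2.
|GF(3^3)^×| = 3^3 − 1 = 26. Prime factorization: 26 = 2·13.
f is primitive ⇔ z has order 26 in GF(3)[z]/(f), i.e. z^(26/q) ≠ 1 for each prime q | 26.
z^(13) mod f = 1
z^(2) mod f = z^2.
Since z^(13) = 1, the order of z divides 13 < 26; not primitive.

No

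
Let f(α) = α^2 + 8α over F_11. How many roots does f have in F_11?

Evaluate at each of the 11 elements of F_11:
f(0) = 0 → root; f(1) = 9; f(2) = 9; f(3) = 0 → root; f(4) = 4; f(5) = 10; f(6) = 7; f(7) = 6; f(8) = 7; f(9) = 10; f(10) = 4.
Roots: {0, 3}.

2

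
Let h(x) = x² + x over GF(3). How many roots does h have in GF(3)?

Evaluate at each of the 3 elements of GF(3):
h(0) = 0 → root; h(1) = 2; h(2) = 0 → root.
Roots: {0, 2}.

2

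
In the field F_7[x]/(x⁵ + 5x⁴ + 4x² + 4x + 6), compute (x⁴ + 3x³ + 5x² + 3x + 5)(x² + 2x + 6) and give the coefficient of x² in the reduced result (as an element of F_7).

2

Multiply in F_7[x]: (x⁴ + 3x³ + 5x² + 3x + 5)·(x² + 2x + 6) = x⁶ + 5x⁵ + 3x⁴ + 3x³ + 6x² + 2.
Reduce using x⁵ ≡ 2x⁴ + 3x² + 3x + 1 (mod x⁵ + 5x⁴ + 4x² + 4x + 6).
Reduced: 3x⁴ + 6x³ + 2x² + x + 2.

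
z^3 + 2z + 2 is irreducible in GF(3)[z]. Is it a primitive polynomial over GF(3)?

No

Write f(z) = z^3 + 2z + 2.
|GF(3^3)^×| = 3^3 − 1 = 26. Prime factorization: 26 = 2·13.
f is primitive ⇔ z has order 26 in GF(3)[z]/(f), i.e. z^(26/q) ≠ 1 for each prime q | 26.
z^(13) mod f = 1
z^(2) mod f = z^2.
Since z^(13) = 1, the order of z divides 13 < 26; not primitive.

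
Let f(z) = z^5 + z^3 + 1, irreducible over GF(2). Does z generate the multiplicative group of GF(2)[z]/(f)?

Yes

|GF(2^5)^×| = 2^5 − 1 = 31. Prime factorization: 31 = 31.
f is primitive ⇔ z has order 31 in GF(2)[z]/(f), i.e. z^(31/q) ≠ 1 for each prime q | 31.
z^(1) mod f = z.
None equal 1, so z has full order 31; f is primitive.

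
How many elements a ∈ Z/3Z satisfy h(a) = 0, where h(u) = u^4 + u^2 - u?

2

Evaluate at each of the 3 elements of Z/3Z:
h(0) = 0 → root; h(1) = 1; h(2) = 0 → root.
Roots: {0, 2}.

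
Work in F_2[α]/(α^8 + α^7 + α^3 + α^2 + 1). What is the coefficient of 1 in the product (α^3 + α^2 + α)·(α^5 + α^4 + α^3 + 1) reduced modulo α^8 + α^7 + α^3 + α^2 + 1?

1

Multiply in F_2[α]: (α^3 + α^2 + α)·(α^5 + α^4 + α^3 + 1) = α^8 + α^6 + α^4 + α^3 + α^2 + α.
Reduce using α^8 ≡ α^7 + α^3 + α^2 + 1 (mod α^8 + α^7 + α^3 + α^2 + 1).
Reduced: α^7 + α^6 + α^4 + α + 1.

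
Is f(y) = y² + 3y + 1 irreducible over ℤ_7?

Check for roots in ℤ_7: f(0) = 1; f(1) = 5; f(2) = 4; f(3) = 5; f(4) = 1; f(5) = 6; f(6) = 6.
No roots. A degree-2 polynomial over a field with no linear factor is irreducible.

Yes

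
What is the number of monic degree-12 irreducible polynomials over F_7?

1153430600

Gauss's count: N_{7}(12) = (1/12) Σ_{d|12} μ(12/d)·7^d.
Divisors of 12: 1, 2, 3, 4, 6, 12; μ(12/d) for each: 0, 1, 0, -1, -1, 1.
Σ = 7^2 − 7^4 − 7^6 + 7^12 = 13841167200.
N = 13841167200/12 = 1153430600.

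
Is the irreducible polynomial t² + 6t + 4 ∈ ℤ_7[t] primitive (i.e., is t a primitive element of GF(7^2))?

Write f(t) = t² + 6t + 4.
|GF(7^2)^×| = 7^2 − 1 = 48. Prime factorization: 48 = 2^4·3.
f is primitive ⇔ t has order 48 in GF(7)[t]/(f), i.e. t^(48/q) ≠ 1 for each prime q | 48.
t^(24) mod f = 1
t^(16) mod f = 2.
Since t^(24) = 1, the order of t divides 24 < 48; not primitive.

No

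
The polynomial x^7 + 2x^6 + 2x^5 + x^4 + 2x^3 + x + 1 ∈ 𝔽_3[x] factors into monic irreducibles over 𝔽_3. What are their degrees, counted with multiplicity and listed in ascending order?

2, 2, 3

Write f(x) = x^7 + 2x^6 + 2x^5 + x^4 + 2x^3 + x + 1.
Roots in 𝔽_3: f(0) = 1; f(1) = 1; f(2) = 1.
Complete factorization: f(x) = (x^2 + 1)·(x^2 + x + 2)·(x^3 + x^2 + x + 2).
Factor degrees with multiplicity: 2 + 2 + 3 = 7.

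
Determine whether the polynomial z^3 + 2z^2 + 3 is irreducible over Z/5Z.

Write f(z) = z^3 + 2z^2 + 3.
Check for roots in Z/5Z: f(0) = 3; f(1) = 1; f(2) = 4; f(3) = 3; f(4) = 4.
No roots. A degree-3 polynomial over a field with no linear factor is irreducible.

Yes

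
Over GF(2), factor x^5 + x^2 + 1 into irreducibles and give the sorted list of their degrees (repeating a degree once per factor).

Write h(x) = x^5 + x^2 + 1.
Roots in GF(2): h(0) = 1; h(1) = 1.
Complete factorization: h(x) = (x^5 + x^2 + 1).
Factor degrees with multiplicity: 5 = 5.

5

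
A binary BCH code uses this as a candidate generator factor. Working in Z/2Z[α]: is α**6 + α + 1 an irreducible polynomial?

Write P(α) = α**6 + α + 1.
Check for roots in Z/2Z: P(0) = 1; P(1) = 1.
No roots, so no linear factors.
Monic irreducibles of degree 2 over GF(2): α**2 + α + 1.
None of them divide P (all give nonzero remainder).
Monic irreducibles of degree 3 over GF(2): α**3 + α + 1, α**3 + α**2 + 1.
None of them divide P (all give nonzero remainder).
No irreducible factor of degree ≤ 3 exists, so P is irreducible over GF(2).

Yes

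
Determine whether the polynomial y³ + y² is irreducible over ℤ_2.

Write h(y) = y³ + y².
Check for roots in ℤ_2: h(0) = 0 → root; h(1) = 0 → root.
h(0) = 0, so (y) divides h(y); h is reducible.

No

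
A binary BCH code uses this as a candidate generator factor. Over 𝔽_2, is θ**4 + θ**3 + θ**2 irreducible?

No

Write m(θ) = θ**4 + θ**3 + θ**2.
Check for roots in 𝔽_2: m(0) = 0 → root; m(1) = 1.
m(0) = 0, so (θ) divides m(θ); m is reducible.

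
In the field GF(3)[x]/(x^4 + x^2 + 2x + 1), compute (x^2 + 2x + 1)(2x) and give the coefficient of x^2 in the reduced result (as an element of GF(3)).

1

Multiply in GF(3)[x]: (x^2 + 2x + 1)·(2x) = 2x^3 + x^2 + 2x.
Reduced: 2x^3 + x^2 + 2x.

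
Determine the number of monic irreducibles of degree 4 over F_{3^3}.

132678

Gauss's count: N_{27}(4) = (1/4) Σ_{d|4} μ(4/d)·27^d.
Divisors of 4: 1, 2, 4; μ(4/d) for each: 0, -1, 1.
Σ = − 27^2 + 27^4 = 530712.
N = 530712/4 = 132678.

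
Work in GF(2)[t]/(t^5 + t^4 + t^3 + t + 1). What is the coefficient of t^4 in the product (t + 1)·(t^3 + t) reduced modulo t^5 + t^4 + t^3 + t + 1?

Multiply in GF(2)[t]: (t + 1)·(t^3 + t) = t^4 + t^3 + t^2 + t.
Reduced: t^4 + t^3 + t^2 + t.

1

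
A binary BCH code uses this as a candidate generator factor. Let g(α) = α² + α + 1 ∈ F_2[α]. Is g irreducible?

Check for roots in F_2: g(0) = 1; g(1) = 1.
No roots. A degree-2 polynomial over a field with no linear factor is irreducible.

Yes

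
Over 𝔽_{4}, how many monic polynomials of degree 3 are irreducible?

20

The number of monic irreducibles of degree 3 over GF(4) is (1/3)·Σ_{d∣3} μ(3/d) 4^d.
Divisors of 3: 1, 3; μ(3/d) for each: -1, 1.
Σ = − 4^1 + 4^3 = 60.
N = 60/3 = 20.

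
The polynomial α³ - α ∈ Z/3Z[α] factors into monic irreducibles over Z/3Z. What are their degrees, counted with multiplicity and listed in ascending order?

1, 1, 1

Write h(α) = α³ - α.
Roots in Z/3Z: h(0) = 0 → root; h(1) = 0 → root; h(2) = 0 → root.
Linear factors from roots: (α), (α - 1), (α + 1).
Complete factorization: h(α) = (α)·(α + 1)·(α - 1).
Factor degrees with multiplicity: 1 + 1 + 1 = 3.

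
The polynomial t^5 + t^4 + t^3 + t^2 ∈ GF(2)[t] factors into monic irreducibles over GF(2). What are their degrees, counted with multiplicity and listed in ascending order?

1, 1, 1, 1, 1

Write g(t) = t^5 + t^4 + t^3 + t^2.
Roots in GF(2): g(0) = 0 → root; g(1) = 0 → root.
Linear factors from roots: (t), (t + 1).
Complete factorization: g(t) = (t)^2·(t + 1)^3.
Factor degrees with multiplicity: 1 + 1 + 1 + 1 + 1 = 5.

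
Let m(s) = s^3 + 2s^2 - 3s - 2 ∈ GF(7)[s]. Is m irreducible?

Yes

Check for roots in GF(7): m(0) = 5; m(1) = 5; m(2) = 1; m(3) = 6; m(4) = 5; m(5) = 4; m(6) = 2.
No roots. A degree-3 polynomial over a field with no linear factor is irreducible.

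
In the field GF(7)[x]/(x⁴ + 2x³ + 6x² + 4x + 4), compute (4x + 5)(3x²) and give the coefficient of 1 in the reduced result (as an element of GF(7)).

Multiply in GF(7)[x]: (4x + 5)·(3x²) = 5x³ + x².
Reduced: 5x³ + x².

0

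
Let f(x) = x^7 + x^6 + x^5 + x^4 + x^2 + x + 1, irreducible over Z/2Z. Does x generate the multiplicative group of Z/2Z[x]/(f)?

|GF(2^7)^×| = 2^7 − 1 = 127. Prime factorization: 127 = 127.
f is primitive ⇔ x has order 127 in GF(2)[x]/(f), i.e. x^(127/q) ≠ 1 for each prime q | 127.
x^(1) mod f = x.
None equal 1, so x has full order 127; f is primitive.

Yes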